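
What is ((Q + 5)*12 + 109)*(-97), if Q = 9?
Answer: -26869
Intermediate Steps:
((Q + 5)*12 + 109)*(-97) = ((9 + 5)*12 + 109)*(-97) = (14*12 + 109)*(-97) = (168 + 109)*(-97) = 277*(-97) = -26869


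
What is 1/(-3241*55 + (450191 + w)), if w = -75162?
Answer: 1/196774 ≈ 5.0820e-6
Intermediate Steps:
1/(-3241*55 + (450191 + w)) = 1/(-3241*55 + (450191 - 75162)) = 1/(-178255 + 375029) = 1/196774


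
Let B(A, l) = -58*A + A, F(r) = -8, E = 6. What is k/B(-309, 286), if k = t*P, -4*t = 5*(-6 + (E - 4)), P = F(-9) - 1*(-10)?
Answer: 10/17613 ≈ 0.00056776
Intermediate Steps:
P = 2 (P = -8 - 1*(-10) = -8 + 10 = 2)
B(A, l) = -57*A
t = 5 (t = -5*(-6 + (6 - 4))/4 = -5*(-6 + 2)/4 = -5*(-4)/4 = -¼*(-20) = 5)
k = 10 (k = 5*2 = 10)
k/B(-309, 286) = 10/((-57*(-309))) = 10/17613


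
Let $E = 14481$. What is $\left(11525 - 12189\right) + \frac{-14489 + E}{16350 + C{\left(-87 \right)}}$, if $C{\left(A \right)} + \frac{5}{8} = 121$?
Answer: $- \frac{87490696}{131763} \approx -664.0$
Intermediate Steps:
$C{\left(A \right)} = \frac{963}{8}$ ($C{\left(A \right)} = - \frac{5}{8} + 121 = \frac{963}{8}$)
$\left(11525 - 12189\right) + \frac{-14489 + E}{16350 + C{\left(-87 \right)}} = \left(11525 - 12189\right) + \frac{-14489 + 14481}{16350 + \frac{963}{8}} = -664 - \frac{8}{\frac{131763}{8}} = -664 - \frac{64}{131763} = - \frac{87490696}{131763}$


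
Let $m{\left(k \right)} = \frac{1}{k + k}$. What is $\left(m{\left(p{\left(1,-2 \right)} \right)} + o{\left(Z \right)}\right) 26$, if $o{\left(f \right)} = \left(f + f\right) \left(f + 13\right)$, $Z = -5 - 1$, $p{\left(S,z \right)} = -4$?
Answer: $- \frac{8749}{4} \approx -2187.3$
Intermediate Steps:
$Z = -6$ ($Z = -5 - 1 = -6$)
$m{\left(k \right)} = \frac{1}{2 k}$
$o{\left(f \right)} = 2 f \left(13 + f\right)$
$\left(m{\left(p{\left(1,-2 \right)} \right)} + o{\left(Z \right)}\right) 26 = \left(\frac{1}{2 \left(-4\right)} + 2 \left(-6\right) \left(13 - 6\right)\right) 26 = \left(\frac{1}{2} \left(- \frac{1}{4}\right) + 2 \left(-6\right) 7\right) 26 = \left(- \frac{1}{8} - 84\right) 26 = \left(- \frac{673}{8}\right) 26 = - \frac{8749}{4}$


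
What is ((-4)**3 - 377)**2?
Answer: 194481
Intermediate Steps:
((-4)**3 - 377)**2 = (-64 - 377)**2 = (-441)**2 = 194481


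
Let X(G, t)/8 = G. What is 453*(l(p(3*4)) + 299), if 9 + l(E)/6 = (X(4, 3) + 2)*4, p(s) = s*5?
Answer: 480633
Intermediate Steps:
X(G, t) = 8*G
p(s) = 5*s
l(E) = 762 (l(E) = -54 + 6*((8*4 + 2)*4) = -54 + 6*((32 + 2)*4) = -54 + 6*(34*4) = -54 + 6*136 = -54 + 816 = 762)
453*(l(p(3*4)) + 299) = 453*(762 + 299) = 453*1061 = 480633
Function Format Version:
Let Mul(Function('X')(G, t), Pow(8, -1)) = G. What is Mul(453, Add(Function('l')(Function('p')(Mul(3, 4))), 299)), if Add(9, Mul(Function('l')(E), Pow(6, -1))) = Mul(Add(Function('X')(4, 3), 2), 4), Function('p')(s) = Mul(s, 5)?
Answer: 480633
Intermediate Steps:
Function('X')(G, t) = Mul(8, G)
Function('p')(s) = Mul(5, s)
Function('l')(E) = 762 (Function('l')(E) = Add(-54, Mul(6, Mul(Add(Mul(8, 4), 2), 4))) = Add(-54, Mul(6, Mul(Add(32, 2), 4))) = Add(-54, Mul(6, Mul(34, 4))) = Add(-54, Mul(6, 136)) = Add(-54, 816) = 762)
Mul(453, Add(Function('l')(Function('p')(Mul(3, 4))), 299)) = Mul(453, Add(762, 299)) = Mul(453, 1061) = 480633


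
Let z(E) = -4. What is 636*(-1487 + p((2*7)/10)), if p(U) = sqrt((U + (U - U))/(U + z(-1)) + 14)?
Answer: -945732 + 3180*sqrt(91)/13 ≈ -9.4340e+5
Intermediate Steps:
p(U) = sqrt(14 + U/(-4 + U)) (p(U) = sqrt((U + (U - U))/(U - 4) + 14) = sqrt((U + 0)/(-4 + U) + 14) = sqrt(U/(-4 + U) + 14) = sqrt(14 + U/(-4 + U)))
636*(-1487 + p((2*7)/10)) = 636*(-1487 + sqrt((-56 + 15*((2*7)/10))/(-4 + (2*7)/10))) = 636*(-1487 + sqrt((-56 + 15*(14*(1/10)))/(-4 + 14*(1/10)))) = 636*(-1487 + sqrt((-56 + 15*(7/5))/(-4 + 7/5))) = 636*(-1487 + sqrt((-56 + 21)/(-13/5))) = 636*(-1487 + sqrt(-5/13*(-35))) = 636*(-1487 + sqrt(175/13)) = 636*(-1487 + 5*sqrt(91)/13) = -945732 + 3180*sqrt(91)/13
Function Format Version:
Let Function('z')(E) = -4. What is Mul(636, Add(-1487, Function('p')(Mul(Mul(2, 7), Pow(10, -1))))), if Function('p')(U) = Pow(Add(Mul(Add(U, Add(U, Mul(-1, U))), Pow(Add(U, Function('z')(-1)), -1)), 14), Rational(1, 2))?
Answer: Add(-945732, Mul(Rational(3180, 13), Pow(91, Rational(1, 2)))) ≈ -9.4340e+5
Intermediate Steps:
Function('p')(U) = Pow(Add(14, Mul(U, Pow(Add(-4, U), -1))), Rational(1, 2)) (Function('p')(U) = Pow(Add(Mul(Add(U, Add(U, Mul(-1, U))), Pow(Add(U, -4), -1)), 14), Rational(1, 2)) = Pow(Add(Mul(Add(U, 0), Pow(Add(-4, U), -1)), 14), Rational(1, 2)) = Pow(Add(Mul(U, Pow(Add(-4, U), -1)), 14), Rational(1, 2)) = Pow(Add(14, Mul(U, Pow(Add(-4, U), -1))), Rational(1, 2)))
Mul(636, Add(-1487, Function('p')(Mul(Mul(2, 7), Pow(10, -1))))) = Mul(636, Add(-1487, Pow(Mul(Pow(Add(-4, Mul(Mul(2, 7), Pow(10, -1))), -1), Add(-56, Mul(15, Mul(Mul(2, 7), Pow(10, -1))))), Rational(1, 2)))) = Mul(636, Add(-1487, Pow(Mul(Pow(Add(-4, Mul(14, Rational(1, 10))), -1), Add(-56, Mul(15, Mul(14, Rational(1, 10))))), Rational(1, 2)))) = Mul(636, Add(-1487, Pow(Mul(Pow(Add(-4, Rational(7, 5)), -1), Add(-56, Mul(15, Rational(7, 5)))), Rational(1, 2)))) = Mul(636, Add(-1487, Pow(Mul(Pow(Rational(-13, 5), -1), Add(-56, 21)), Rational(1, 2)))) = Mul(636, Add(-1487, Pow(Mul(Rational(-5, 13), -35), Rational(1, 2)))) = Mul(636, Add(-1487, Pow(Rational(175, 13), Rational(1, 2)))) = Mul(636, Add(-1487, Mul(Rational(5, 13), Pow(91, Rational(1, 2))))) = Add(-945732, Mul(Rational(3180, 13), Pow(91, Rational(1, 2))))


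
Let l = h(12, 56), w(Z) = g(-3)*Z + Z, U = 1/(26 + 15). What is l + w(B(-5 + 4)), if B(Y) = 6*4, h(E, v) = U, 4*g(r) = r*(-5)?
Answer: 4675/41 ≈ 114.02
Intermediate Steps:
U = 1/41 ≈ 0.024390
g(r) = -5*r/4 (g(r) = (r*(-5))/4 = (-5*r)/4 = -5*r/4)
h(E, v) = 1/41
B(Y) = 24
w(Z) = 19*Z/4 (w(Z) = (-5/4*(-3))*Z + Z = 15*Z/4 + Z = 19*Z/4)
l = 1/41 ≈ 0.024390
l + w(B(-5 + 4)) = 1/41 + (19/4)*24 = 1/41 + 114 = 4675/41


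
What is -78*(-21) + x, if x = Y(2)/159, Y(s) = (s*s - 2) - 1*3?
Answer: 260441/159 ≈ 1638.0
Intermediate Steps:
Y(s) = -5 + s² (Y(s) = (s² - 2) - 3 = (-2 + s²) - 3 = -5 + s²)
x = -1/159 (x = (-5 + 2²)/159 = (-5 + 4)*(1/159) = -1*1/159 = -1/159 ≈ -0.0062893)
-78*(-21) + x = -78*(-21) - 1/159 = 1638 - 1/159 = 260441/159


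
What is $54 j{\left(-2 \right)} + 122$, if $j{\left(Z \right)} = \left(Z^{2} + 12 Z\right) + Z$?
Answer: $-1066$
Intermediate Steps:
$j{\left(Z \right)} = Z^{2} + 13 Z$
$54 j{\left(-2 \right)} + 122 = 54 \left(- 2 \left(13 - 2\right)\right) + 122 = 54 \left(\left(-2\right) 11\right) + 122 = 54 \left(-22\right) + 122 = -1188 + 122 = -1066$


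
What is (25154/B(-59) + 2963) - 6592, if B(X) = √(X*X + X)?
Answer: -3629 + 12577*√3422/1711 ≈ -3199.0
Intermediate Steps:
B(X) = √(X + X²) (B(X) = √(X² + X) = √(X + X²))
(25154/B(-59) + 2963) - 6592 = (25154/(√(-59*(1 - 59))) + 2963) - 6592 = (25154/(√(-59*(-58))) + 2963) - 6592 = (25154/(√3422) + 2963) - 6592 = (25154*(√3422/3422) + 2963) - 6592 = (12577*√3422/1711 + 2963) - 6592 = (2963 + 12577*√3422/1711) - 6592 = -3629 + 12577*√3422/1711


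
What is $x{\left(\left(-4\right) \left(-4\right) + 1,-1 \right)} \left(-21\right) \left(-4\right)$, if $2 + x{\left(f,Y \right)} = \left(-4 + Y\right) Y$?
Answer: $252$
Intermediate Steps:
$x{\left(f,Y \right)} = -2 + Y \left(-4 + Y\right)$ ($x{\left(f,Y \right)} = -2 + \left(-4 + Y\right) Y = -2 + Y \left(-4 + Y\right)$)
$x{\left(\left(-4\right) \left(-4\right) + 1,-1 \right)} \left(-21\right) \left(-4\right) = \left(-2 + \left(-1\right)^{2} - -4\right) \left(-21\right) \left(-4\right) = \left(-2 + 1 + 4\right) \left(-21\right) \left(-4\right) = 3 \left(-21\right) \left(-4\right) = \left(-63\right) \left(-4\right) = 252$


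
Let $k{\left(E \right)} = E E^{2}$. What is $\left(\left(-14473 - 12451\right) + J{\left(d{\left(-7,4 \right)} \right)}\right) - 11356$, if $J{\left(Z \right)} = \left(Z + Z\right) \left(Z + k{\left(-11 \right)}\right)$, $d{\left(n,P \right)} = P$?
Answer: $-48896$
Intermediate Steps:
$k{\left(E \right)} = E^{3}$
$J{\left(Z \right)} = 2 Z \left(-1331 + Z\right)$ ($J{\left(Z \right)} = \left(Z + Z\right) \left(Z + \left(-11\right)^{3}\right) = 2 Z \left(Z - 1331\right) = 2 Z \left(-1331 + Z\right)$)
$\left(\left(-14473 - 12451\right) + J{\left(d{\left(-7,4 \right)} \right)}\right) - 11356 = \left(\left(-14473 - 12451\right) + 2 \cdot 4 \left(-1331 + 4\right)\right) - 11356 = \left(-26924 + 2 \cdot 4 \left(-1327\right)\right) - 11356 = \left(-26924 - 10616\right) - 11356 = -37540 - 11356 = -48896$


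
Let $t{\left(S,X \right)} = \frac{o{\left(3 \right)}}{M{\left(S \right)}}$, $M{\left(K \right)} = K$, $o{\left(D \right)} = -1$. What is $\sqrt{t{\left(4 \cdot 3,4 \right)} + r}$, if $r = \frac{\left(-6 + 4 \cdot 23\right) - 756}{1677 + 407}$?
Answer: $\frac{i \sqrt{3955953}}{3126} \approx 0.63626 i$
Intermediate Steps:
$t{\left(S,X \right)} = - \frac{1}{S}$
$r = - \frac{335}{1042}$ ($r = \frac{\left(-6 + 92\right) - 756}{2084} = \left(86 - 756\right) \frac{1}{2084} = \left(-670\right) \frac{1}{2084} = - \frac{335}{1042} \approx -0.3215$)
$\sqrt{t{\left(4 \cdot 3,4 \right)} + r} = \sqrt{- \frac{1}{4 \cdot 3} - \frac{335}{1042}} = \sqrt{- \frac{1}{12} - \frac{335}{1042}} = \sqrt{- \frac{2531}{6252}} = \frac{i \sqrt{3955953}}{3126}$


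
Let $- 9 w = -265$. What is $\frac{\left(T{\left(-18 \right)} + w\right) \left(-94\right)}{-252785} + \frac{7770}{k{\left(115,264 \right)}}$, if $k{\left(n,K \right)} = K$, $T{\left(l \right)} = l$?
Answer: $\frac{2946635183}{100102860} \approx 29.436$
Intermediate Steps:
$w = \frac{265}{9}$ ($w = \left(- \frac{1}{9}\right) \left(-265\right) = \frac{265}{9} \approx 29.444$)
$\frac{\left(T{\left(-18 \right)} + w\right) \left(-94\right)}{-252785} + \frac{7770}{k{\left(115,264 \right)}} = \frac{\left(-18 + \frac{265}{9}\right) \left(-94\right)}{-252785} + \frac{7770}{264} = \frac{103}{9} \left(-94\right) \left(- \frac{1}{252785}\right) + 7770 \cdot \frac{1}{264} = \left(- \frac{9682}{9}\right) \left(- \frac{1}{252785}\right) + \frac{1295}{44} = \frac{9682}{2275065} + \frac{1295}{44} = \frac{2946635183}{100102860}$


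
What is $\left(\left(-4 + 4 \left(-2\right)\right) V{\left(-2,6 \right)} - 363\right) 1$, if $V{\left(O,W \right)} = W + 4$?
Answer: $-483$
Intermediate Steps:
$V{\left(O,W \right)} = 4 + W$
$\left(\left(-4 + 4 \left(-2\right)\right) V{\left(-2,6 \right)} - 363\right) 1 = \left(\left(-4 + 4 \left(-2\right)\right) \left(4 + 6\right) - 363\right) 1 = \left(\left(-4 - 8\right) 10 - 363\right) 1 = \left(\left(-12\right) 10 - 363\right) 1 = \left(-120 - 363\right) 1 = \left(-483\right) 1 = -483$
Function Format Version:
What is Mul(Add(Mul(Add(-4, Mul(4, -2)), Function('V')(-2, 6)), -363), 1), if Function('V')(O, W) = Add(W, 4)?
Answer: -483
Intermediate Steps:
Function('V')(O, W) = Add(4, W)
Mul(Add(Mul(Add(-4, Mul(4, -2)), Function('V')(-2, 6)), -363), 1) = Mul(Add(Mul(Add(-4, Mul(4, -2)), Add(4, 6)), -363), 1) = Mul(Add(Mul(Add(-4, -8), 10), -363), 1) = Mul(Add(Mul(-12, 10), -363), 1) = Mul(Add(-120, -363), 1) = Mul(-483, 1) = -483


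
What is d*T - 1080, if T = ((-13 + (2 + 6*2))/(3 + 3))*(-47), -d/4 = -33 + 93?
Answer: 800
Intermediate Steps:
d = -240 (d = -4*(-33 + 93) = -4*60 = -240)
T = -47/6 (T = ((-13 + (2 + 12))/6)*(-47) = ((-13 + 14)*(⅙))*(-47) = (1*(⅙))*(-47) = (⅙)*(-47) = -47/6 ≈ -7.8333)
d*T - 1080 = -240*(-47/6) - 1080 = 1880 - 1080 = 800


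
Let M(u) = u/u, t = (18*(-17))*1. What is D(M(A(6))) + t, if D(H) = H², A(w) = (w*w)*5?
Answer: -305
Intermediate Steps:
A(w) = 5*w² (A(w) = w²*5 = 5*w²)
t = -306 (t = -306*1 = -306)
M(u) = 1
D(M(A(6))) + t = 1² - 306 = 1 - 306 = -305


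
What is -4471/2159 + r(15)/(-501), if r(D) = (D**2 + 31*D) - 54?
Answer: -70845/21209 ≈ -3.3403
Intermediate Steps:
r(D) = -54 + D**2 + 31*D
-4471/2159 + r(15)/(-501) = -4471/2159 + (-54 + 15**2 + 31*15)/(-501) = -4471*1/2159 + (-54 + 225 + 465)*(-1/501) = -263/127 + 636*(-1/501) = -263/127 - 212/167 = -70845/21209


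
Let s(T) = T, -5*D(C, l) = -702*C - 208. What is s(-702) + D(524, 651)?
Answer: 364546/5 ≈ 72909.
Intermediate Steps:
D(C, l) = 208/5 + 702*C/5 (D(C, l) = -(-702*C - 208)/5 = -(-208 - 702*C)/5 = 208/5 + 702*C/5)
s(-702) + D(524, 651) = -702 + (208/5 + (702/5)*524) = -702 + (208/5 + 367848/5) = -702 + 368056/5 = 364546/5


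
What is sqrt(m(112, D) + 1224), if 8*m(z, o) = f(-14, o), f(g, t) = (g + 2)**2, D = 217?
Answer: 3*sqrt(138) ≈ 35.242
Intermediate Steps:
f(g, t) = (2 + g)**2
m(z, o) = 18 (m(z, o) = (2 - 14)**2/8 = (1/8)*(-12)**2 = (1/8)*144 = 18)
sqrt(m(112, D) + 1224) = sqrt(18 + 1224) = sqrt(1242) = 3*sqrt(138)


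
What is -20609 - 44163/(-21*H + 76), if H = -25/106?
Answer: -181527107/8581 ≈ -21155.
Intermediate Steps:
H = -25/106 (H = -25*1/106 = -25/106 ≈ -0.23585)
-20609 - 44163/(-21*H + 76) = -20609 - 44163/(-21*(-25/106) + 76) = -20609 - 44163/(525/106 + 76) = -20609 - 44163/8581/106 = -20609 - 44163*106/8581 = -20609 - 4681278/8581 = -181527107/8581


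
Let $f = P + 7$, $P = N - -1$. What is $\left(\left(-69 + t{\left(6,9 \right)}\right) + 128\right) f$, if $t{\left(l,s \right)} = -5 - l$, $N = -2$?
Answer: $288$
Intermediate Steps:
$P = -1$ ($P = -2 - -1 = -2 + 1 = -1$)
$f = 6$ ($f = -1 + 7 = 6$)
$\left(\left(-69 + t{\left(6,9 \right)}\right) + 128\right) f = \left(\left(-69 - 11\right) + 128\right) 6 = \left(-80 + 128\right) 6 = 48 \cdot 6 = 288$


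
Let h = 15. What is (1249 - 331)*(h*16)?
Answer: 220320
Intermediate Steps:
(1249 - 331)*(h*16) = (1249 - 331)*(15*16) = 918*240 = 220320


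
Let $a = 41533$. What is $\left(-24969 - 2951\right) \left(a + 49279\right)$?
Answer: $-2535471040$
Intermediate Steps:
$\left(-24969 - 2951\right) \left(a + 49279\right) = \left(-24969 - 2951\right) \left(41533 + 49279\right) = \left(-27920\right) 90812 = -2535471040$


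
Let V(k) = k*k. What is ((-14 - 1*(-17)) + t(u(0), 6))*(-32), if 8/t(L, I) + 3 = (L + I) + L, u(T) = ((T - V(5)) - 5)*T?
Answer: -544/3 ≈ -181.33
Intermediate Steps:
V(k) = k²
u(T) = T*(-30 + T) (u(T) = ((T - 1*5²) - 5)*T = ((T - 1*25) - 5)*T = ((T - 25) - 5)*T = ((-25 + T) - 5)*T = (-30 + T)*T = T*(-30 + T))
t(L, I) = 8/(-3 + I + 2*L) (t(L, I) = 8/(-3 + ((L + I) + L)) = 8/(-3 + ((I + L) + L)) = 8/(-3 + (I + 2*L)) = 8/(-3 + I + 2*L))
((-14 - 1*(-17)) + t(u(0), 6))*(-32) = ((-14 - 1*(-17)) + 8/(-3 + 6 + 2*(0*(-30 + 0))))*(-32) = ((-14 + 17) + 8/(-3 + 6 + 2*(0*(-30))))*(-32) = (3 + 8/(-3 + 6 + 2*0))*(-32) = (3 + 8/(-3 + 6 + 0))*(-32) = (3 + 8/3)*(-32) = (17/3)*(-32) = -544/3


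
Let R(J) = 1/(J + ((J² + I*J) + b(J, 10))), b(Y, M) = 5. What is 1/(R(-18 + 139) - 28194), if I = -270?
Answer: -17903/504757183 ≈ -3.5469e-5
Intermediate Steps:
R(J) = 1/(5 + J² - 269*J) (R(J) = 1/(J + ((J² - 270*J) + 5)) = 1/(J + (5 + J² - 270*J)) = 1/(5 + J² - 269*J))
1/(R(-18 + 139) - 28194) = 1/(1/(5 + (-18 + 139)² - 269*(-18 + 139)) - 28194) = 1/(1/(5 + 121² - 269*121) - 28194) = 1/(1/(5 + 14641 - 32549) - 28194) = 1/(1/(-17903) - 28194) = 1/(-1/17903 - 28194) = 1/(-504757183/17903) = -17903/504757183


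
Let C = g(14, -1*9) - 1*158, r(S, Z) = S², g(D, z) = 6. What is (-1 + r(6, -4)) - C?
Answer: 187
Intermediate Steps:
C = -152 (C = 6 - 1*158 = 6 - 158 = -152)
(-1 + r(6, -4)) - C = (-1 + 6²) - 1*(-152) = (-1 + 36) + 152 = 35 + 152 = 187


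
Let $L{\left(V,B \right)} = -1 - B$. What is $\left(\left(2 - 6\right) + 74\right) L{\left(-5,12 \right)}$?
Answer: $-910$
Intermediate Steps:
$\left(\left(2 - 6\right) + 74\right) L{\left(-5,12 \right)} = \left(\left(2 - 6\right) + 74\right) \left(-1 - 12\right) = \left(-4 + 74\right) \left(-13\right) = 70 \left(-13\right) = -910$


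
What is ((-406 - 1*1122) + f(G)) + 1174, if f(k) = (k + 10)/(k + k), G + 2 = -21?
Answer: -16271/46 ≈ -353.72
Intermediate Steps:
G = -23 (G = -2 - 21 = -23)
f(k) = (10 + k)/(2*k) (f(k) = (10 + k)/((2*k)) = (10 + k)*(1/(2*k)) = (10 + k)/(2*k))
((-406 - 1*1122) + f(G)) + 1174 = ((-406 - 1*1122) + (½)*(10 - 23)/(-23)) + 1174 = ((-406 - 1122) + (½)*(-1/23)*(-13)) + 1174 = (-1528 + 13/46) + 1174 = -70275/46 + 1174 = -16271/46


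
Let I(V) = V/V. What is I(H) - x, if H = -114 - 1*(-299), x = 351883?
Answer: -351882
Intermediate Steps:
H = 185 (H = -114 + 299 = 185)
I(V) = 1
I(H) - x = 1 - 1*351883 = 1 - 351883 = -351882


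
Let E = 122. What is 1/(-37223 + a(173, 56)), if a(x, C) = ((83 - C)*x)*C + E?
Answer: 1/224475 ≈ 4.4548e-6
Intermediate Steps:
a(x, C) = 122 + C*x*(83 - C) (a(x, C) = ((83 - C)*x)*C + 122 = (x*(83 - C))*C + 122 = C*x*(83 - C) + 122 = 122 + C*x*(83 - C))
1/(-37223 + a(173, 56)) = 1/(-37223 + (122 - 1*173*56² + 83*56*173)) = 1/(-37223 + (122 - 1*173*3136 + 804104)) = 1/(-37223 + (122 - 542528 + 804104)) = 1/(-37223 + 261698) = 1/224475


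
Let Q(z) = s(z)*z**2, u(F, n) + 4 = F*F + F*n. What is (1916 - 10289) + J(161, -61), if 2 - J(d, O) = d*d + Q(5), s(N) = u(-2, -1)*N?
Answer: -34542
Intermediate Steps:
u(F, n) = -4 + F**2 + F*n (u(F, n) = -4 + (F*F + F*n) = -4 + (F**2 + F*n) = -4 + F**2 + F*n)
s(N) = 2*N (s(N) = (-4 + (-2)**2 - 2*(-1))*N = (-4 + 4 + 2)*N = 2*N)
Q(z) = 2*z**3 (Q(z) = (2*z)*z**2 = 2*z**3)
J(d, O) = -248 - d**2 (J(d, O) = 2 - (d*d + 2*5**3) = 2 - (d**2 + 2*125) = 2 - (d**2 + 250) = 2 - (250 + d**2) = 2 + (-250 - d**2) = -248 - d**2)
(1916 - 10289) + J(161, -61) = (1916 - 10289) + (-248 - 1*161**2) = -8373 + (-248 - 1*25921) = -8373 + (-248 - 25921) = -8373 - 26169 = -34542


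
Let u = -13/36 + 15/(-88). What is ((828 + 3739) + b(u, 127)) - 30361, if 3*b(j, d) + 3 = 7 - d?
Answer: -25835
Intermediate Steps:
u = -421/792 (u = -13*1/36 + 15*(-1/88) = -13/36 - 15/88 = -421/792 ≈ -0.53157)
b(j, d) = 4/3 - d/3 (b(j, d) = -1 + (7 - d)/3 = -1 + (7/3 - d/3) = 4/3 - d/3)
((828 + 3739) + b(u, 127)) - 30361 = ((828 + 3739) + (4/3 - 1/3*127)) - 30361 = (4567 + (4/3 - 127/3)) - 30361 = (4567 - 41) - 30361 = 4526 - 30361 = -25835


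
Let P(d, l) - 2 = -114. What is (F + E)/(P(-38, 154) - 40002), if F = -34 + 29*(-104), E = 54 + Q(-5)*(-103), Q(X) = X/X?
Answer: 3099/40114 ≈ 0.077255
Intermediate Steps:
Q(X) = 1
P(d, l) = -112 (P(d, l) = 2 - 114 = -112)
E = -49 (E = 54 + 1*(-103) = 54 - 103 = -49)
F = -3050 (F = -34 - 3016 = -3050)
(F + E)/(P(-38, 154) - 40002) = (-3050 - 49)/(-112 - 40002) = -3099/(-40114) = -3099*(-1/40114) = 3099/40114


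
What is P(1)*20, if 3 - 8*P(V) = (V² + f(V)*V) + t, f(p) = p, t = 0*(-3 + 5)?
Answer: 5/2 ≈ 2.5000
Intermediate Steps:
t = 0 (t = 0*2 = 0)
P(V) = 3/8 - V²/4 (P(V) = 3/8 - ((V² + V*V) + 0)/8 = 3/8 - ((V² + V²) + 0)/8 = 3/8 - (2*V² + 0)/8 = 3/8 - V²/4)
P(1)*20 = (3/8 - ¼*1²)*20 = (3/8 - ¼*1)*20 = (3/8 - ¼)*20 = (⅛)*20 = 5/2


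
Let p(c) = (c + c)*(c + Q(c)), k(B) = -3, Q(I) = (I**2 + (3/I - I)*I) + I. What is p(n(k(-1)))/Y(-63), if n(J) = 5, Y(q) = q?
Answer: -130/63 ≈ -2.0635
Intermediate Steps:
Q(I) = I + I**2 + I*(-I + 3/I) (Q(I) = (I**2 + (-I + 3/I)*I) + I = (I**2 + I*(-I + 3/I)) + I = I + I**2 + I*(-I + 3/I))
p(c) = 2*c*(3 + 2*c) (p(c) = (c + c)*(c + (3 + c)) = (2*c)*(3 + 2*c) = 2*c*(3 + 2*c))
p(n(k(-1)))/Y(-63) = (2*5*(3 + 2*5))/(-63) = (2*5*(3 + 10))*(-1/63) = (2*5*13)*(-1/63) = 130*(-1/63) = -130/63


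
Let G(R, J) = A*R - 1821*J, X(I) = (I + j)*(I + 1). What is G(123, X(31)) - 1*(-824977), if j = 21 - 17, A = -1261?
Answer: -1369646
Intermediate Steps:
j = 4
X(I) = (1 + I)*(4 + I) (X(I) = (I + 4)*(I + 1) = (4 + I)*(1 + I) = (1 + I)*(4 + I))
G(R, J) = -1821*J - 1261*R (G(R, J) = -1261*R - 1821*J = -1821*J - 1261*R)
G(123, X(31)) - 1*(-824977) = (-1821*(4 + 31**2 + 5*31) - 1261*123) - 1*(-824977) = (-1821*(4 + 961 + 155) - 155103) + 824977 = (-1821*1120 - 155103) + 824977 = (-2039520 - 155103) + 824977 = -2194623 + 824977 = -1369646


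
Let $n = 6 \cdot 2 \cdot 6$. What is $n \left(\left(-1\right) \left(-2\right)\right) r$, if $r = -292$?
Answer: $-42048$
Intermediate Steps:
$n = 72$ ($n = 12 \cdot 6 = 72$)
$n \left(\left(-1\right) \left(-2\right)\right) r = 72 \left(\left(-1\right) \left(-2\right)\right) \left(-292\right) = 72 \cdot 2 \left(-292\right) = 144 \left(-292\right) = -42048$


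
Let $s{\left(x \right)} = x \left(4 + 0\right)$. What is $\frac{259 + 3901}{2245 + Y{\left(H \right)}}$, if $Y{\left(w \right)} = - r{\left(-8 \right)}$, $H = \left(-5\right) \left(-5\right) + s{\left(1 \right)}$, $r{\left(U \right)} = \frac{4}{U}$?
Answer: $\frac{8320}{4491} \approx 1.8526$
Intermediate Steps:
$s{\left(x \right)} = 4 x$ ($s{\left(x \right)} = x 4 = 4 x$)
$H = 29$ ($H = \left(-5\right) \left(-5\right) + 4 \cdot 1 = 25 + 4 = 29$)
$Y{\left(w \right)} = \frac{1}{2}$ ($Y{\left(w \right)} = - \frac{4}{-8} = - \frac{4 \left(-1\right)}{8} = \left(-1\right) \left(- \frac{1}{2}\right) = \frac{1}{2}$)
$\frac{259 + 3901}{2245 + Y{\left(H \right)}} = \frac{259 + 3901}{2245 + \frac{1}{2}} = \frac{4160}{\frac{4491}{2}} = 4160 \cdot \frac{2}{4491} = \frac{8320}{4491}$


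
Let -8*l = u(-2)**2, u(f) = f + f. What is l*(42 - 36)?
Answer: -12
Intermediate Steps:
u(f) = 2*f
l = -2 (l = -(2*(-2))**2/8 = -1/8*(-4)**2 = -1/8*16 = -2)
l*(42 - 36) = -2*(42 - 36) = -2*6 = -12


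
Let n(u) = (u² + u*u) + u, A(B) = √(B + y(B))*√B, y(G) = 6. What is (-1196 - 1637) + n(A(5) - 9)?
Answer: -2570 - 35*√55 ≈ -2829.6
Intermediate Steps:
A(B) = √B*√(6 + B) (A(B) = √(B + 6)*√B = √(6 + B)*√B = √B*√(6 + B))
n(u) = u + 2*u² (n(u) = (u² + u²) + u = 2*u² + u = u + 2*u²)
(-1196 - 1637) + n(A(5) - 9) = (-1196 - 1637) + (√5*√(6 + 5) - 9)*(1 + 2*(√5*√(6 + 5) - 9)) = -2833 + (√5*√11 - 9)*(1 + 2*(√5*√11 - 9)) = -2833 + (√55 - 9)*(1 + 2*(√55 - 9)) = -2833 + (-9 + √55)*(1 + 2*(-9 + √55)) = -2833 + (-9 + √55)*(1 + (-18 + 2*√55)) = -2833 + (-9 + √55)*(-17 + 2*√55) = -2833 + (-17 + 2*√55)*(-9 + √55)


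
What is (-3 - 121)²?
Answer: 15376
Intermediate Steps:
(-3 - 121)² = (-124)² = 15376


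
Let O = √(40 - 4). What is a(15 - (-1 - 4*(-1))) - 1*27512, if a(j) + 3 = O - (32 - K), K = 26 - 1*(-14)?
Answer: -27501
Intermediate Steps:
O = 6 (O = √36 = 6)
K = 40 (K = 26 + 14 = 40)
a(j) = 11 (a(j) = -3 + (6 - (32 - 1*40)) = -3 + (6 - (32 - 40)) = -3 + (6 - 1*(-8)) = -3 + (6 + 8) = -3 + 14 = 11)
a(15 - (-1 - 4*(-1))) - 1*27512 = 11 - 1*27512 = 11 - 27512 = -27501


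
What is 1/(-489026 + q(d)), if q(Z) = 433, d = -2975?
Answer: -1/488593 ≈ -2.0467e-6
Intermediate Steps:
1/(-489026 + q(d)) = 1/(-489026 + 433) = 1/(-488593) = -1/488593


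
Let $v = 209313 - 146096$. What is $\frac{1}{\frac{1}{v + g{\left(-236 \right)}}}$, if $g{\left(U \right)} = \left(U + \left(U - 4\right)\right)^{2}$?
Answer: $289793$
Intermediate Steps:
$v = 63217$ ($v = 209313 - 146096 = 63217$)
$g{\left(U \right)} = \left(-4 + 2 U\right)^{2}$ ($g{\left(U \right)} = \left(U + \left(-4 + U\right)\right)^{2} = \left(-4 + 2 U\right)^{2}$)
$\frac{1}{\frac{1}{v + g{\left(-236 \right)}}} = \frac{1}{\frac{1}{63217 + 4 \left(-2 - 236\right)^{2}}} = \frac{1}{\frac{1}{63217 + 4 \left(-238\right)^{2}}} = \frac{1}{\frac{1}{63217 + 4 \cdot 56644}} = \frac{1}{\frac{1}{63217 + 226576}} = \frac{1}{\frac{1}{289793}} = 289793$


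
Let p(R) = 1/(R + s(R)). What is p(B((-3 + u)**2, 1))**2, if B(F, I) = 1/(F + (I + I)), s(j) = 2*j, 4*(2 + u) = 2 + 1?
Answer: 11449/256 ≈ 44.723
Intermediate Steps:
u = -5/4 (u = -2 + (2 + 1)/4 = -2 + (1/4)*3 = -2 + 3/4 = -5/4 ≈ -1.2500)
B(F, I) = 1/(F + 2*I)
p(R) = 1/(3*R) (p(R) = 1/(R + 2*R) = 1/(3*R))
p(B((-3 + u)**2, 1))**2 = (1/(3*(1/((-3 - 5/4)**2 + 2*1))))**2 = (1/(3*(1/((-17/4)**2 + 2))))**2 = (1/(3*(1/(289/16 + 2))))**2 = (1/(3*(1/(321/16))))**2 = (1/(3*(16/321)))**2 = ((1/3)*(321/16))**2 = (107/16)**2 = 11449/256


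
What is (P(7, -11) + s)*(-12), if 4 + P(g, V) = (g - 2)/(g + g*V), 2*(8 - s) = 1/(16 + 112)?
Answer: -21099/448 ≈ -47.096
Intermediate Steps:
s = 2047/256 (s = 8 - 1/(2*(16 + 112)) = 8 - ½/128 = 8 - ½*1/128 = 8 - 1/256 = 2047/256 ≈ 7.9961)
P(g, V) = -4 + (-2 + g)/(g + V*g) (P(g, V) = -4 + (g - 2)/(g + g*V) = -4 + (-2 + g)/(g + V*g))
(P(7, -11) + s)*(-12) = ((-2 - 3*7 - 4*(-11)*7)/(7*(1 - 11)) + 2047/256)*(-12) = ((⅐)*(-2 - 21 + 308)/(-10) + 2047/256)*(-12) = ((⅐)*(-⅒)*285 + 2047/256)*(-12) = (-57/14 + 2047/256)*(-12) = (7033/1792)*(-12) = -21099/448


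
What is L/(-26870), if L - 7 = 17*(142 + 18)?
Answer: -2727/26870 ≈ -0.10149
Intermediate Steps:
L = 2727 (L = 7 + 17*(142 + 18) = 7 + 17*160 = 7 + 2720 = 2727)
L/(-26870) = 2727/(-26870) = 2727*(-1/26870) = -2727/26870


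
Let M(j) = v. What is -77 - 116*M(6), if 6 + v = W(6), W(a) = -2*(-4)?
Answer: -309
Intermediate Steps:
W(a) = 8
v = 2 (v = -6 + 8 = 2)
M(j) = 2
-77 - 116*M(6) = -77 - 116*2 = -77 - 232 = -309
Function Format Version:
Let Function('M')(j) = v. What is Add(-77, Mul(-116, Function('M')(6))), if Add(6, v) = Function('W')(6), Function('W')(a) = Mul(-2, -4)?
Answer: -309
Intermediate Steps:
Function('W')(a) = 8
v = 2 (v = Add(-6, 8) = 2)
Function('M')(j) = 2
Add(-77, Mul(-116, Function('M')(6))) = Add(-77, Mul(-116, 2)) = Add(-77, -232) = -309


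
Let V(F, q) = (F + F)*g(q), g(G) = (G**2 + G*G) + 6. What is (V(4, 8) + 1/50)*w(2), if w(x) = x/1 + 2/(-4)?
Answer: 160803/100 ≈ 1608.0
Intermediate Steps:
g(G) = 6 + 2*G**2 (g(G) = (G**2 + G**2) + 6 = 2*G**2 + 6 = 6 + 2*G**2)
w(x) = -1/2 + x (w(x) = x*1 + 2*(-1/4) = x - 1/2 = -1/2 + x)
V(F, q) = 2*F*(6 + 2*q**2) (V(F, q) = (F + F)*(6 + 2*q**2) = (2*F)*(6 + 2*q**2) = 2*F*(6 + 2*q**2))
(V(4, 8) + 1/50)*w(2) = (4*4*(3 + 8**2) + 1/50)*(-1/2 + 2) = (4*4*(3 + 64) + 1/50)*(3/2) = (4*4*67 + 1/50)*(3/2) = (1072 + 1/50)*(3/2) = (53601/50)*(3/2) = 160803/100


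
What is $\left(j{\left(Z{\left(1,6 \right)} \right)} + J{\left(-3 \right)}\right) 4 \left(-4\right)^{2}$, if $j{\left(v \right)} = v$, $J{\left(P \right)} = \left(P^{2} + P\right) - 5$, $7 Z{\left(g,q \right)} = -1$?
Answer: $\frac{384}{7} \approx 54.857$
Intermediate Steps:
$Z{\left(g,q \right)} = - \frac{1}{7}$ ($Z{\left(g,q \right)} = \frac{1}{7} \left(-1\right) = - \frac{1}{7}$)
$J{\left(P \right)} = -5 + P + P^{2}$ ($J{\left(P \right)} = \left(P + P^{2}\right) - 5 = -5 + P + P^{2}$)
$\left(j{\left(Z{\left(1,6 \right)} \right)} + J{\left(-3 \right)}\right) 4 \left(-4\right)^{2} = \left(- \frac{1}{7} - \left(8 - 9\right)\right) 4 \left(-4\right)^{2} = \left(- \frac{1}{7} - -1\right) 4 \cdot 16 = \left(- \frac{1}{7} + 1\right) 64 = \frac{6}{7} \cdot 64 = \frac{384}{7}$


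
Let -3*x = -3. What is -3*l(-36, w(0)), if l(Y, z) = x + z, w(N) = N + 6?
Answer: -21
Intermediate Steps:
w(N) = 6 + N
x = 1 (x = -⅓*(-3) = 1)
l(Y, z) = 1 + z
-3*l(-36, w(0)) = -3*(1 + (6 + 0)) = -3*(1 + 6) = -3*7 = -21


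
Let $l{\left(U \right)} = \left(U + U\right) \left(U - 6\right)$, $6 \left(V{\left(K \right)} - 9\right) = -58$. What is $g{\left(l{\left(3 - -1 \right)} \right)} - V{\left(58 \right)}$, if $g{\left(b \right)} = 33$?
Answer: $\frac{101}{3} \approx 33.667$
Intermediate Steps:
$V{\left(K \right)} = - \frac{2}{3}$ ($V{\left(K \right)} = 9 + \frac{1}{6} \left(-58\right) = 9 - \frac{29}{3} = - \frac{2}{3}$)
$l{\left(U \right)} = 2 U \left(-6 + U\right)$
$g{\left(l{\left(3 - -1 \right)} \right)} - V{\left(58 \right)} = 33 - - \frac{2}{3} = 33 + \frac{2}{3} = \frac{101}{3}$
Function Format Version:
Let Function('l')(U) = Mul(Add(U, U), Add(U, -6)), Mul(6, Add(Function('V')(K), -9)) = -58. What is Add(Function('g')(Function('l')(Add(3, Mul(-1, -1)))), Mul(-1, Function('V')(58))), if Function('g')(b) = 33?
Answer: Rational(101, 3) ≈ 33.667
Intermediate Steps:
Function('V')(K) = Rational(-2, 3) (Function('V')(K) = Add(9, Mul(Rational(1, 6), -58)) = Add(9, Rational(-29, 3)) = Rational(-2, 3))
Function('l')(U) = Mul(2, U, Add(-6, U)) (Function('l')(U) = Mul(Mul(2, U), Add(-6, U)) = Mul(2, U, Add(-6, U)))
Add(Function('g')(Function('l')(Add(3, Mul(-1, -1)))), Mul(-1, Function('V')(58))) = Add(33, Mul(-1, Rational(-2, 3))) = Add(33, Rational(2, 3)) = Rational(101, 3)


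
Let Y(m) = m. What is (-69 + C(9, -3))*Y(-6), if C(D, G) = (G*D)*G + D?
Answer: -126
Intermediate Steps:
C(D, G) = D + D*G**2 (C(D, G) = (D*G)*G + D = D*G**2 + D = D + D*G**2)
(-69 + C(9, -3))*Y(-6) = (-69 + 9*(1 + (-3)**2))*(-6) = (-69 + 9*(1 + 9))*(-6) = (-69 + 9*10)*(-6) = (-69 + 90)*(-6) = 21*(-6) = -126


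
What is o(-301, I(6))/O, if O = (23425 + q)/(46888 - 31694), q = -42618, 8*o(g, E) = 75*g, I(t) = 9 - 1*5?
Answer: 171502275/76772 ≈ 2233.9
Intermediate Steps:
I(t) = 4 (I(t) = 9 - 5 = 4)
o(g, E) = 75*g/8 (o(g, E) = (75*g)/8 = 75*g/8)
O = -19193/15194 (O = (23425 - 42618)/(46888 - 31694) = -19193/15194 ≈ -1.2632)
o(-301, I(6))/O = ((75/8)*(-301))/(-19193/15194) = -22575/8*(-15194/19193) = 171502275/76772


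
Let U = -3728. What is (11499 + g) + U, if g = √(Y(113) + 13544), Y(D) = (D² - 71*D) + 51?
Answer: 7771 + √18341 ≈ 7906.4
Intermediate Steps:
Y(D) = 51 + D² - 71*D
g = √18341 (g = √((51 + 113² - 71*113) + 13544) = √((51 + 12769 - 8023) + 13544) = √(4797 + 13544) = √18341 ≈ 135.43)
(11499 + g) + U = (11499 + √18341) - 3728 = 7771 + √18341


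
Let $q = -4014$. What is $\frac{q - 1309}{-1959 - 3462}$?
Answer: $\frac{5323}{5421} \approx 0.98192$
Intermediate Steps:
$\frac{q - 1309}{-1959 - 3462} = \frac{-4014 - 1309}{-1959 - 3462} = - \frac{5323}{-5421} = \left(-5323\right) \left(- \frac{1}{5421}\right) = \frac{5323}{5421}$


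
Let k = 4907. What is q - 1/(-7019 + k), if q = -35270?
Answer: -74490239/2112 ≈ -35270.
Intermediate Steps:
q - 1/(-7019 + k) = -35270 - 1/(-7019 + 4907) = -35270 - 1/(-2112) = -35270 - 1*(-1/2112) = -35270 + 1/2112 = -74490239/2112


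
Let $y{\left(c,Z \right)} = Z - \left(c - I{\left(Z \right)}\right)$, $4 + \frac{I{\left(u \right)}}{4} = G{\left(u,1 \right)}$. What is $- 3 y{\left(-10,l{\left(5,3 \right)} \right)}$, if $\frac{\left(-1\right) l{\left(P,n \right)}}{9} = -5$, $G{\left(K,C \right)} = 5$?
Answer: $-177$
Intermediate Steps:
$I{\left(u \right)} = 4$ ($I{\left(u \right)} = -16 + 4 \cdot 5 = -16 + 20 = 4$)
$l{\left(P,n \right)} = 45$ ($l{\left(P,n \right)} = \left(-9\right) \left(-5\right) = 45$)
$y{\left(c,Z \right)} = 4 + Z - c$ ($y{\left(c,Z \right)} = Z - \left(-4 + c\right) = 4 + Z - c$)
$- 3 y{\left(-10,l{\left(5,3 \right)} \right)} = - 3 \left(4 + 45 - -10\right) = - 3 \left(4 + 45 + 10\right) = \left(-3\right) 59 = -177$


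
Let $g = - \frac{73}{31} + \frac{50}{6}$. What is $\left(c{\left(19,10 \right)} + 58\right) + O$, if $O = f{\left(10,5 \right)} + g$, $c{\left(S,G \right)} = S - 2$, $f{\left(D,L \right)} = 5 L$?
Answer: $\frac{9856}{93} \approx 105.98$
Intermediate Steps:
$c{\left(S,G \right)} = -2 + S$
$g = \frac{556}{93}$ ($g = \left(-73\right) \frac{1}{31} + 50 \cdot \frac{1}{6} = - \frac{73}{31} + \frac{25}{3} = \frac{556}{93} \approx 5.9785$)
$O = \frac{2881}{93}$ ($O = 5 \cdot 5 + \frac{556}{93} = 25 + \frac{556}{93} = \frac{2881}{93} \approx 30.978$)
$\left(c{\left(19,10 \right)} + 58\right) + O = \left(\left(-2 + 19\right) + 58\right) + \frac{2881}{93} = \left(17 + 58\right) + \frac{2881}{93} = 75 + \frac{2881}{93} = \frac{9856}{93}$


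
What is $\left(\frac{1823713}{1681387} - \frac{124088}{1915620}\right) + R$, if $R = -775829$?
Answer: $- \frac{624715806959422064}{805224641235} \approx -7.7583 \cdot 10^{5}$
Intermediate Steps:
$\left(\frac{1823713}{1681387} - \frac{124088}{1915620}\right) + R = \left(\frac{1823713}{1681387} - \frac{124088}{1915620}\right) - 775829 = \left(1823713 \cdot \frac{1}{1681387} - \frac{31022}{478905}\right) - 775829 = \left(\frac{1823713}{1681387} - \frac{31022}{478905}\right) - 775829 = \frac{821225286751}{805224641235} - 775829 = - \frac{624715806959422064}{805224641235}$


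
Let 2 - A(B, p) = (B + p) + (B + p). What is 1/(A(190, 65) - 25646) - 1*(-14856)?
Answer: 388543823/26154 ≈ 14856.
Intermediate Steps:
A(B, p) = 2 - 2*B - 2*p (A(B, p) = 2 - ((B + p) + (B + p)) = 2 - (2*B + 2*p) = 2 + (-2*B - 2*p) = 2 - 2*B - 2*p)
1/(A(190, 65) - 25646) - 1*(-14856) = 1/((2 - 2*190 - 2*65) - 25646) - 1*(-14856) = 1/((2 - 380 - 130) - 25646) + 14856 = 1/(-508 - 25646) + 14856 = 1/(-26154) + 14856 = -1/26154 + 14856 = 388543823/26154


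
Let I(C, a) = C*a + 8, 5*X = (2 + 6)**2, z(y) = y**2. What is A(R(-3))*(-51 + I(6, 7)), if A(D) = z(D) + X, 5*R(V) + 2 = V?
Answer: -69/5 ≈ -13.800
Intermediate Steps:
R(V) = -2/5 + V/5
X = 64/5 (X = (2 + 6)**2/5 = (1/5)*8**2 = (1/5)*64 = 64/5 ≈ 12.800)
I(C, a) = 8 + C*a
A(D) = 64/5 + D**2 (A(D) = D**2 + 64/5 = 64/5 + D**2)
A(R(-3))*(-51 + I(6, 7)) = (64/5 + (-2/5 + (1/5)*(-3))**2)*(-51 + (8 + 6*7)) = (64/5 + (-2/5 - 3/5)**2)*(-51 + (8 + 42)) = (64/5 + (-1)**2)*(-51 + 50) = (64/5 + 1)*(-1) = (69/5)*(-1) = -69/5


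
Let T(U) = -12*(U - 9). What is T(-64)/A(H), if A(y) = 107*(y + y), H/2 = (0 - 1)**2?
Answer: 219/107 ≈ 2.0467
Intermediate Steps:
H = 2 (H = 2*(0 - 1)**2 = 2*(-1)**2 = 2*1 = 2)
A(y) = 214*y (A(y) = 107*(2*y) = 214*y)
T(U) = 108 - 12*U (T(U) = -12*(-9 + U) = 108 - 12*U)
T(-64)/A(H) = (108 - 12*(-64))/((214*2)) = (108 + 768)/428 = 876*(1/428) = 219/107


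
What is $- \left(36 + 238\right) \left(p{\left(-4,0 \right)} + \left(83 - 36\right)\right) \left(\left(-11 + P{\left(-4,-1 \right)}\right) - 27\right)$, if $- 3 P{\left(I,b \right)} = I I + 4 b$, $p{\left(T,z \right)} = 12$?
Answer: $678972$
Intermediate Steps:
$P{\left(I,b \right)} = - \frac{4 b}{3} - \frac{I^{2}}{3}$ ($P{\left(I,b \right)} = - \frac{I I + 4 b}{3} = - \frac{I^{2} + 4 b}{3} = - \frac{4 b}{3} - \frac{I^{2}}{3}$)
$- \left(36 + 238\right) \left(p{\left(-4,0 \right)} + \left(83 - 36\right)\right) \left(\left(-11 + P{\left(-4,-1 \right)}\right) - 27\right) = - \left(36 + 238\right) \left(12 + \left(83 - 36\right)\right) \left(\left(-11 - \left(- \frac{4}{3} + \frac{\left(-4\right)^{2}}{3}\right)\right) - 27\right) = - 274 \left(12 + 47\right) \left(\left(-11 + \left(\frac{4}{3} - \frac{16}{3}\right)\right) - 27\right) = - 274 \cdot 59 \left(\left(-11 + \left(\frac{4}{3} - \frac{16}{3}\right)\right) - 27\right) = \left(-1\right) 16166 \left(\left(-11 - 4\right) - 27\right) = - 16166 \left(-15 - 27\right) = \left(-16166\right) \left(-42\right) = 678972$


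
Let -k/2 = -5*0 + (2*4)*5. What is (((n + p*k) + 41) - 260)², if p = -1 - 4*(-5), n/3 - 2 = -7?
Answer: 3076516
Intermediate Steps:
n = -15 (n = 6 + 3*(-7) = 6 - 21 = -15)
k = -80 (k = -2*(-5*0 + (2*4)*5) = -2*(0 + 8*5) = -2*(0 + 40) = -2*40 = -80)
p = 19 (p = -1 + 20 = 19)
(((n + p*k) + 41) - 260)² = (((-15 + 19*(-80)) + 41) - 260)² = (((-15 - 1520) + 41) - 260)² = ((-1535 + 41) - 260)² = (-1494 - 260)² = (-1754)² = 3076516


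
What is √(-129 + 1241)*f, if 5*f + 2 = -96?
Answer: -196*√278/5 ≈ -653.59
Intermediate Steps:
f = -98/5 (f = -⅖ + (⅕)*(-96) = -⅖ - 96/5 = -98/5 ≈ -19.600)
√(-129 + 1241)*f = √(-129 + 1241)*(-98/5) = √1112*(-98/5) = (2*√278)*(-98/5) = -196*√278/5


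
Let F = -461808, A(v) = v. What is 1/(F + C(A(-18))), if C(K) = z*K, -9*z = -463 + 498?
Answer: -1/461738 ≈ -2.1657e-6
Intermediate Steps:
z = -35/9 (z = -(-463 + 498)/9 = -1/9*35 = -35/9 ≈ -3.8889)
C(K) = -35*K/9
1/(F + C(A(-18))) = 1/(-461808 - 35/9*(-18)) = 1/(-461808 + 70) = 1/(-461738) = -1/461738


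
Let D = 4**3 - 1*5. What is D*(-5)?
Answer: -295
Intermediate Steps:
D = 59 (D = 64 - 5 = 59)
D*(-5) = 59*(-5) = -295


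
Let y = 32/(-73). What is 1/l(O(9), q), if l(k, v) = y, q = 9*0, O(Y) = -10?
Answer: -73/32 ≈ -2.2813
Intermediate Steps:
q = 0
y = -32/73 (y = 32*(-1/73) = -32/73 ≈ -0.43836)
l(k, v) = -32/73
1/l(O(9), q) = 1/(-32/73) = -73/32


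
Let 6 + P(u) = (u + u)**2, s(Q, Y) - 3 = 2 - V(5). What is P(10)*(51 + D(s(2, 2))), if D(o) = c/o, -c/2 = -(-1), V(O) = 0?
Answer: 99682/5 ≈ 19936.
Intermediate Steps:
s(Q, Y) = 5 (s(Q, Y) = 3 + (2 - 1*0) = 3 + (2 + 0) = 3 + 2 = 5)
P(u) = -6 + 4*u**2 (P(u) = -6 + (u + u)**2 = -6 + (2*u)**2 = -6 + 4*u**2)
c = -2 (c = -(-2)*1*(-1) = -(-2)*(-1) = -2*1 = -2)
D(o) = -2/o
P(10)*(51 + D(s(2, 2))) = (-6 + 4*10**2)*(51 - 2/5) = (-6 + 4*100)*(51 - 2*1/5) = (-6 + 400)*(51 - 2/5) = 394*(253/5) = 99682/5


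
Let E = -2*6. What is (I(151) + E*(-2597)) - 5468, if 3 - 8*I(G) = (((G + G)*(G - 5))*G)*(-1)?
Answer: 6863463/8 ≈ 8.5793e+5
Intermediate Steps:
E = -12
I(G) = 3/8 + G**2*(-5 + G)/4 (I(G) = 3/8 - ((G + G)*(G - 5))*G*(-1)/8 = 3/8 - ((2*G)*(-5 + G))*G*(-1)/8 = 3/8 - (2*G*(-5 + G))*G*(-1)/8 = 3/8 - 2*G**2*(-5 + G)*(-1)/8 = 3/8 - (-1)*G**2*(-5 + G)/4 = 3/8 + G**2*(-5 + G)/4)
(I(151) + E*(-2597)) - 5468 = ((3/8 - 5/4*151**2 + (1/4)*151**3) - 12*(-2597)) - 5468 = ((3/8 - 5/4*22801 + (1/4)*3442951) + 31164) - 5468 = ((3/8 - 114005/4 + 3442951/4) + 31164) - 5468 = (6657895/8 + 31164) - 5468 = 6907207/8 - 5468 = 6863463/8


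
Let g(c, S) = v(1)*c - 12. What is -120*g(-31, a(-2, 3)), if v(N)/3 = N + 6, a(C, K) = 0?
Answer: 79560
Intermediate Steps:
v(N) = 18 + 3*N (v(N) = 3*(N + 6) = 3*(6 + N) = 18 + 3*N)
g(c, S) = -12 + 21*c (g(c, S) = (18 + 3*1)*c - 12 = (18 + 3)*c - 12 = 21*c - 12 = -12 + 21*c)
-120*g(-31, a(-2, 3)) = -120*(-12 + 21*(-31)) = -120*(-12 - 651) = -120*(-663) = 79560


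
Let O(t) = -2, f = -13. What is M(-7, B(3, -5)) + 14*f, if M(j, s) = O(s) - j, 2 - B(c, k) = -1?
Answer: -177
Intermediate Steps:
B(c, k) = 3 (B(c, k) = 2 - 1*(-1) = 2 + 1 = 3)
M(j, s) = -2 - j
M(-7, B(3, -5)) + 14*f = (-2 - 1*(-7)) + 14*(-13) = (-2 + 7) - 182 = 5 - 182 = -177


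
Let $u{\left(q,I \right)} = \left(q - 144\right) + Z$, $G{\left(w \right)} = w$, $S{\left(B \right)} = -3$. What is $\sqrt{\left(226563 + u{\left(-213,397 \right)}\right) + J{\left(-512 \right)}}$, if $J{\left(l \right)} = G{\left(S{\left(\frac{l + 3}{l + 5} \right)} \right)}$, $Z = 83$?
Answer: $\sqrt{226286} \approx 475.7$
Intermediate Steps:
$J{\left(l \right)} = -3$
$u{\left(q,I \right)} = -61 + q$ ($u{\left(q,I \right)} = \left(q - 144\right) + 83 = \left(-144 + q\right) + 83 = -61 + q$)
$\sqrt{\left(226563 + u{\left(-213,397 \right)}\right) + J{\left(-512 \right)}} = \sqrt{\left(226563 - 274\right) - 3} = \sqrt{226289 - 3} = \sqrt{226286}$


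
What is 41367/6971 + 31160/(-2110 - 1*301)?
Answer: -117480523/16807081 ≈ -6.9899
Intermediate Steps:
41367/6971 + 31160/(-2110 - 1*301) = 41367*(1/6971) + 31160/(-2110 - 301) = 41367/6971 + 31160/(-2411) = 41367/6971 + 31160*(-1/2411) = 41367/6971 - 31160/2411 = -117480523/16807081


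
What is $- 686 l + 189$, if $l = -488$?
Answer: $334957$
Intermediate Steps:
$- 686 l + 189 = \left(-686\right) \left(-488\right) + 189 = 334768 + 189 = 334957$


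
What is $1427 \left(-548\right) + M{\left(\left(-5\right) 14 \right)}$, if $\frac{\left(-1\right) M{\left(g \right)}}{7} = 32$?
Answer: $-782220$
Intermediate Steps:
$M{\left(g \right)} = -224$ ($M{\left(g \right)} = \left(-7\right) 32 = -224$)
$1427 \left(-548\right) + M{\left(\left(-5\right) 14 \right)} = 1427 \left(-548\right) - 224 = -781996 - 224 = -782220$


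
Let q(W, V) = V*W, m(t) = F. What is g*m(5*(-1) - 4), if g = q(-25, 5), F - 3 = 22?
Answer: -3125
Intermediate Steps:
F = 25 (F = 3 + 22 = 25)
m(t) = 25
g = -125 (g = 5*(-25) = -125)
g*m(5*(-1) - 4) = -125*25 = -3125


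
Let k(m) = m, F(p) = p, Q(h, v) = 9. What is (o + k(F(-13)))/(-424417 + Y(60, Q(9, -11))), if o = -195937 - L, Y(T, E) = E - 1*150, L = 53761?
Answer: 249711/424558 ≈ 0.58817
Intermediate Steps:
Y(T, E) = -150 + E (Y(T, E) = E - 150 = -150 + E)
o = -249698 (o = -195937 - 1*53761 = -195937 - 53761 = -249698)
(o + k(F(-13)))/(-424417 + Y(60, Q(9, -11))) = (-249698 - 13)/(-424417 + (-150 + 9)) = -249711/(-424417 - 141) = -249711/(-424558) = -249711*(-1/424558) = 249711/424558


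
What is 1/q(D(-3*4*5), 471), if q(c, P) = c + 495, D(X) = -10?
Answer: 1/485 ≈ 0.0020619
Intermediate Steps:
q(c, P) = 495 + c
1/q(D(-3*4*5), 471) = 1/(495 - 10) = 1/485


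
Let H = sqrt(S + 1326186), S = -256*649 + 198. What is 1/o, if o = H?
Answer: sqrt(72515)/290060 ≈ 0.00092838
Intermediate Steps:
S = -165946 (S = -166144 + 198 = -165946)
H = 4*sqrt(72515) (H = sqrt(-165946 + 1326186) = sqrt(1160240) = 4*sqrt(72515) ≈ 1077.1)
o = 4*sqrt(72515) ≈ 1077.1
1/o = 1/(4*sqrt(72515)) = sqrt(72515)/290060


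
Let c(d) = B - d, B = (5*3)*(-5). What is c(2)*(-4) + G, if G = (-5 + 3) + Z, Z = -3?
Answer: 303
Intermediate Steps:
B = -75 (B = 15*(-5) = -75)
G = -5 (G = (-5 + 3) - 3 = -2 - 3 = -5)
c(d) = -75 - d
c(2)*(-4) + G = (-75 - 1*2)*(-4) - 5 = (-75 - 2)*(-4) - 5 = -77*(-4) - 5 = 308 - 5 = 303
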